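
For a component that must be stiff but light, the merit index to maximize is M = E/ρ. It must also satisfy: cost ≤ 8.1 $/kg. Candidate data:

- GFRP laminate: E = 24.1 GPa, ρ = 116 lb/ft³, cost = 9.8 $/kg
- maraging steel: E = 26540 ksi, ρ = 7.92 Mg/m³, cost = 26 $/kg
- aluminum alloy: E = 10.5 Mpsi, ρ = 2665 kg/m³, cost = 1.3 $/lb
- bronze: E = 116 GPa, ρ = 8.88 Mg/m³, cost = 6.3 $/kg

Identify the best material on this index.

aluminum alloy

Screen on constraints: cost ≤ 8.1 $/kg. Survivors: aluminum alloy, bronze.
Convert each candidate to consistent units, then evaluate M:
  aluminum alloy: E = 72.39 GPa, ρ = 2665 kg/m³
  bronze: E = 116.0 GPa, ρ = 8880 kg/m³
  aluminum alloy: M = 27.2 MN·m/kg
  bronze: M = 13.1 MN·m/kg
The maximum is for aluminum alloy.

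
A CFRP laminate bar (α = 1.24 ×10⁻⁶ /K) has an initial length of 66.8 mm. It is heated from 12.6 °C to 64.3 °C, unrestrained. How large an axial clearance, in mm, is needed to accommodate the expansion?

ΔT = 64.3 − 12.6 = 51.70 K.
ΔL = α·L₀·ΔT = 1.24×10⁻⁶ × 66.8 mm × 51.70 K = 4.28×10⁻³ mm.

4.28×10⁻³ mm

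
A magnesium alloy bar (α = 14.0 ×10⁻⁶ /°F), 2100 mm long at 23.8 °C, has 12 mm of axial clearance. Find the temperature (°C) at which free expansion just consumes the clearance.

251 °C

α = 14.0×10⁻⁶/°F × 9/5 = 25.2×10⁻⁶/K.
α·L₀·ΔT = 12.0 mm ⇒ ΔT = 12.0 / (25.2×10⁻⁶ × 2100.0) = 226.8 K.
T = 23.8 + 226.8 = 250.6 °C.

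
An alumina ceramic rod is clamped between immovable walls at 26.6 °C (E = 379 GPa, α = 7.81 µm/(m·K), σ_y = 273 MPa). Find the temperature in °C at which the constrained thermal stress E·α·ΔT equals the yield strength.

E·α·ΔT = 273.0 MPa ⇒ ΔT = 273.0 / (379.0×10³ × 7.81×10⁻⁶) = 92.23 K.
T = 26.6 + 92.23 = 118.8 °C.

119 °C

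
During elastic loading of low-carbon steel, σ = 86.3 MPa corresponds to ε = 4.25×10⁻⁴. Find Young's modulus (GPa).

203 GPa

E = σ/ε = 86.3 MPa / 4.25×10⁻⁴ = 203100 MPa = 203 GPa.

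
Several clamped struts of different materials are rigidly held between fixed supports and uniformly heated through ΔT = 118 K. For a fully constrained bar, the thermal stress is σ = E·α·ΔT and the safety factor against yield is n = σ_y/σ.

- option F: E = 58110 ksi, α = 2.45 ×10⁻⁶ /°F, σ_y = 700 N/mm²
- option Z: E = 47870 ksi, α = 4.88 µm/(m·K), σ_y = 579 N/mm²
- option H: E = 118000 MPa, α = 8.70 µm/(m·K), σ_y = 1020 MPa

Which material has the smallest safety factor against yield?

Per material, after unit conversion:
  option F: E = 400.7, α = 4.41, σ_y = 700.0 → σ = 208 MPa, n = 3.36
  option Z: E = 330.1, α = 4.88, σ_y = 579.0 → σ = 190 MPa, n = 3.05
  option H: E = 118.0, α = 8.70, σ_y = 1020 → σ = 121 MPa, n = 8.42
The minimum is option Z at n = 3.05.

option Z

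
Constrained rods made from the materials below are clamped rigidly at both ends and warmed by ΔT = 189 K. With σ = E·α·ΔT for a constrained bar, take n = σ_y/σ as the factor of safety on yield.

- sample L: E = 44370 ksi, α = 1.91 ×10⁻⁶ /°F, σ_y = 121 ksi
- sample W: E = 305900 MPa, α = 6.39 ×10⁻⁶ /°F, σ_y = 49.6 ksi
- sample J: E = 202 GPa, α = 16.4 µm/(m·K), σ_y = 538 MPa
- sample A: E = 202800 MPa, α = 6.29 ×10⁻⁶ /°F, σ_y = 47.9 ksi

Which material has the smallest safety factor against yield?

Per material, after unit conversion:
  sample L: E = 305.9, α = 3.44, σ_y = 834.3 → σ = 199 MPa, n = 4.20
  sample W: E = 305.9, α = 11.5, σ_y = 342.0 → σ = 665 MPa, n = 0.514
  sample J: E = 202.0, α = 16.4, σ_y = 538.0 → σ = 626 MPa, n = 0.859
  sample A: E = 202.8, α = 11.3, σ_y = 330.3 → σ = 434 MPa, n = 0.761
The minimum is sample W at n = 0.514.

sample W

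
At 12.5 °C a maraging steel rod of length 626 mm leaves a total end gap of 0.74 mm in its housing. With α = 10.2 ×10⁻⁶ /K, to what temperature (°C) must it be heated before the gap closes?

128 °C

α·L₀·ΔT = 0.74 mm ⇒ ΔT = 0.74 / (10.2×10⁻⁶ × 626.0) = 115.9 K.
T = 12.5 + 115.9 = 128.4 °C.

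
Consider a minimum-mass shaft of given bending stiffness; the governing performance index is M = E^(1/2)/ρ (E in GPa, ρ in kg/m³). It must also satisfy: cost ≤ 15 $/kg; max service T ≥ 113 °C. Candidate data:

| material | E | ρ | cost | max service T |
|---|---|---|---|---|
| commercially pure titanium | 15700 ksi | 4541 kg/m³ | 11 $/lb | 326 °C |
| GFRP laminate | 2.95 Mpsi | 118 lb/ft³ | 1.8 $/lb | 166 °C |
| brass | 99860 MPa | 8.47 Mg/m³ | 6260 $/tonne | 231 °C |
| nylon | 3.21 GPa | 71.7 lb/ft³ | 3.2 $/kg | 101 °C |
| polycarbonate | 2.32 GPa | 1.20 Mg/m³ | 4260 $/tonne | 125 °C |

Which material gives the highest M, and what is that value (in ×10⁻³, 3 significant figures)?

GFRP laminate, M = 2.39×10⁻³

Screen on constraints: cost ≤ 15 $/kg; max service T ≥ 113 °C. Survivors: GFRP laminate, brass, polycarbonate.
Normalizing units and computing the index:
  GFRP laminate: E = 20.34 GPa, ρ = 1890 kg/m³
  brass: E = 99.86 GPa, ρ = 8470 kg/m³
  polycarbonate: E = 2.320 GPa, ρ = 1200 kg/m³
  GFRP laminate: M = 2.39×10⁻³
  polycarbonate: M = 1.27×10⁻³
  brass: M = 1.18×10⁻³
GFRP laminate ranks first.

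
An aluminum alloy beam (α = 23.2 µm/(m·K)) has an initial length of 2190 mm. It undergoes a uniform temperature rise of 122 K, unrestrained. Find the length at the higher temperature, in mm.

ΔL = α·L₀·ΔT = 23.2×10⁻⁶ × 2190 mm × 122.0 K = 6.20 mm.
L = L₀ + ΔL = 2190 + 6.20 = 2196.2 mm.

2196.2 mm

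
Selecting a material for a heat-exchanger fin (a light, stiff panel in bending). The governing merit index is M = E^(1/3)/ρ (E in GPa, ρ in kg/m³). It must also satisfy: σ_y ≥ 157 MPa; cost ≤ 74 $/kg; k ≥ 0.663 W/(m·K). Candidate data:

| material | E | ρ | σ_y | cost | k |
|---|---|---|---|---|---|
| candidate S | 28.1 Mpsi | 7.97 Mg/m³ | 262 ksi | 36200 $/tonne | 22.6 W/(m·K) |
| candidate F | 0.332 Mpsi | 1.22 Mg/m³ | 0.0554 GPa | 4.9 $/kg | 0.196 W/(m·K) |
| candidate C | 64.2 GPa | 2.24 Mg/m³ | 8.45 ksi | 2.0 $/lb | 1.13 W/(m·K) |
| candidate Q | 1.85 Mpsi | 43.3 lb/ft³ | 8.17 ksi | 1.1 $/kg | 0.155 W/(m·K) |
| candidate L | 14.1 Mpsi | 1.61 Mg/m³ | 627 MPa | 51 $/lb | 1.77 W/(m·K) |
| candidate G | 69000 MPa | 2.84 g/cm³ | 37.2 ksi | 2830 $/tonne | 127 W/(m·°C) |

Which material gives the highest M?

Screen on constraints: σ_y ≥ 157 MPa; cost ≤ 74 $/kg; k ≥ 0.663 W/(m·K). Survivors: candidate S, candidate G.
Putting every candidate on a common basis:
  candidate S: E = 193.7 GPa, ρ = 7970 kg/m³
  candidate G: E = 69.00 GPa, ρ = 2840 kg/m³
  candidate G: M = 1.44×10⁻³
  candidate S: M = 0.726×10⁻³
Highest index: candidate G.

candidate G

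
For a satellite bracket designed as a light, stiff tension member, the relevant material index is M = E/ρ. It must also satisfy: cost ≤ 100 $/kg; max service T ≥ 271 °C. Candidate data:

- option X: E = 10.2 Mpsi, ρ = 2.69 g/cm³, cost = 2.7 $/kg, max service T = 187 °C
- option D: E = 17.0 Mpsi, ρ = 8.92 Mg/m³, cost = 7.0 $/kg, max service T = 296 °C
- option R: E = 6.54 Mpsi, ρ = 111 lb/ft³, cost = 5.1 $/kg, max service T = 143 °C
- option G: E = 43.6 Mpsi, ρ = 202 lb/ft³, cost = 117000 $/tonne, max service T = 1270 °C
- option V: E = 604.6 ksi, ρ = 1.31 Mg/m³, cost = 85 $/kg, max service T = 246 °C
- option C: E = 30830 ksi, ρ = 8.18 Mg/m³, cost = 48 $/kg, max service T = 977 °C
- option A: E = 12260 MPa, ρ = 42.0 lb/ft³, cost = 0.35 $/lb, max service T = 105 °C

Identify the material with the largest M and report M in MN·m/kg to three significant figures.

Screen on constraints: cost ≤ 100 $/kg; max service T ≥ 271 °C. Survivors: option D, option C.
Convert each candidate to consistent units, then evaluate M:
  option D: E = 117.2 GPa, ρ = 8920 kg/m³
  option C: E = 212.6 GPa, ρ = 8180 kg/m³
  option C: M = 26.0 MN·m/kg
  option D: M = 13.1 MN·m/kg
Highest index: option C.

option C, M = 26.0 MN·m/kg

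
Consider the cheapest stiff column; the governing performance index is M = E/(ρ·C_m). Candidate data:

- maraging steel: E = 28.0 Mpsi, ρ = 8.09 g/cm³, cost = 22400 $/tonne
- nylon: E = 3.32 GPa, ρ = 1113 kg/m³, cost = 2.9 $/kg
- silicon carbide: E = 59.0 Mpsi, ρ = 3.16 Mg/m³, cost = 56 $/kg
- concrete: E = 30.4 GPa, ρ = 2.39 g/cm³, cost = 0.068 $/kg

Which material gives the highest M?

concrete

Convert each candidate to consistent units, then evaluate M:
  maraging steel: E = 193.1 GPa, ρ = 8090 kg/m³, cost = 22.40 $/kg
  nylon: E = 3.320 GPa, ρ = 1113 kg/m³, cost = 2.900 $/kg
  silicon carbide: E = 406.8 GPa, ρ = 3160 kg/m³, cost = 56.00 $/kg
  concrete: E = 30.40 GPa, ρ = 2390 kg/m³, cost = 0.06800 $/kg
  concrete: M = 187 MN·m per $
  silicon carbide: M = 2.30 MN·m per $
  maraging steel: M = 1.07 MN·m per $
  nylon: M = 1.03 MN·m per $
Concrete ranks first.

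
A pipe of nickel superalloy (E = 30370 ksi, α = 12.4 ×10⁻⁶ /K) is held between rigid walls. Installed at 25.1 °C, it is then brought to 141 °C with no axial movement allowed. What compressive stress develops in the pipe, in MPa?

301 MPa

E = 30370 ksi = 209.4 GPa.
ΔT = 115.9 K. Constrained thermal stress σ = E·α·ΔT = 209.4×10³ MPa × 12.4×10⁻⁶ × 115.9 = 301 MPa (compressive).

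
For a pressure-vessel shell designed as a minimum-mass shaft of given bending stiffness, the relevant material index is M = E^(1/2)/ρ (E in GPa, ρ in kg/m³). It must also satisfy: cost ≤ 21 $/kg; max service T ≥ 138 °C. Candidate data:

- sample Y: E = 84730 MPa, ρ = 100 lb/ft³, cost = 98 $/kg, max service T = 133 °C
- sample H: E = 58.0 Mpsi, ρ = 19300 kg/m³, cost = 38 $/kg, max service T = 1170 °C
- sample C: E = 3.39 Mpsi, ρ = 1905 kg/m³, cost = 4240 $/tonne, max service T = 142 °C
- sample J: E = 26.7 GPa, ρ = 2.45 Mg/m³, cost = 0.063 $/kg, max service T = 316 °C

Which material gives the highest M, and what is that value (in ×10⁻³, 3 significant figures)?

sample C, M = 2.54×10⁻³

Screen on constraints: cost ≤ 21 $/kg; max service T ≥ 138 °C. Survivors: sample C, sample J.
Normalizing units and computing the index:
  sample C: E = 23.37 GPa, ρ = 1905 kg/m³
  sample J: E = 26.70 GPa, ρ = 2450 kg/m³
  sample C: M = 2.54×10⁻³
  sample J: M = 2.11×10⁻³
Sample C has the largest M.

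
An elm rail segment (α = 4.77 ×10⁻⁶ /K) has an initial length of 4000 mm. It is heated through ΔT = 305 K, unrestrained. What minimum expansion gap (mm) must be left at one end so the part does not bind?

5.82 mm

ΔL = α·L₀·ΔT = 4.77×10⁻⁶ × 4000 mm × 305.0 K = 5.82 mm.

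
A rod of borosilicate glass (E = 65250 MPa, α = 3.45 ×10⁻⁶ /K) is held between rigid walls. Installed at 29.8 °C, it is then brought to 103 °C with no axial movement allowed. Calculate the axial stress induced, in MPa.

E = 65250 MPa = 65.25 GPa.
ΔT = 73.20 K. Constrained thermal stress σ = E·α·ΔT = 65.25×10³ MPa × 3.45×10⁻⁶ × 73.20 = 16.5 MPa (compressive).

16.5 MPa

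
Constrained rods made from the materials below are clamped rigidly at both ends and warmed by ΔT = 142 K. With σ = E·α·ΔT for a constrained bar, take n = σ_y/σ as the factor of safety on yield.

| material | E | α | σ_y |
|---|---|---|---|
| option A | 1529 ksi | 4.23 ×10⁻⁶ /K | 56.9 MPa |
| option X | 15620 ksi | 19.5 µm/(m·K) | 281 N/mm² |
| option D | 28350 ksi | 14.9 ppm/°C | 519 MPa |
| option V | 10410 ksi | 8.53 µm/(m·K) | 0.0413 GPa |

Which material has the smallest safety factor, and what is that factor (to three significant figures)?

option V, n = 0.475

In consistent units (E in GPa, α in ×10⁻⁶/K, σ_y in MPa):
  option A: E = 10.54, α = 4.23, σ_y = 56.90 → σ = 6.33 MPa, n = 8.99
  option X: E = 107.7, α = 19.5, σ_y = 281.0 → σ = 298 MPa, n = 0.942
  option D: E = 195.5, α = 14.9, σ_y = 519.0 → σ = 414 MPa, n = 1.25
  option V: E = 71.77, α = 8.53, σ_y = 41.30 → σ = 86.9 MPa, n = 0.475
Option V has the lowest safety factor, n = 0.475.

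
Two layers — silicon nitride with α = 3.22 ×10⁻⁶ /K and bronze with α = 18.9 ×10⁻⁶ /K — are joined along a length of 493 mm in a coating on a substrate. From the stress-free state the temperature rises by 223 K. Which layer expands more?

α(silicon nitride) = 3.22×10⁻⁶/K vs α(bronze) = 18.9×10⁻⁶/K.
Higher α expands more for the same ΔT: bronze.

bronze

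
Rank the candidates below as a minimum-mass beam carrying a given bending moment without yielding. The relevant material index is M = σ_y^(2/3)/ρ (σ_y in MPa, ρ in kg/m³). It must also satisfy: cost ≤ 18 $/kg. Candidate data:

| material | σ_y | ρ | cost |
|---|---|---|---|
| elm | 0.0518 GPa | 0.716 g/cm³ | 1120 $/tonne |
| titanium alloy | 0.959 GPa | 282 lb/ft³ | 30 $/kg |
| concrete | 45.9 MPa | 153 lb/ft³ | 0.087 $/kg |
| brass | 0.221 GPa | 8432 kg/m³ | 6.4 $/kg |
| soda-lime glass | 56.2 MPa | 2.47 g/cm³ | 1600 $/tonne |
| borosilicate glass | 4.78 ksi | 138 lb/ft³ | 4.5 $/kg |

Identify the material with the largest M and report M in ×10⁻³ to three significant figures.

elm, M = 19.4×10⁻³

Screen on constraints: cost ≤ 18 $/kg. Survivors: elm, concrete, brass, soda-lime glass, borosilicate glass.
Convert each candidate to consistent units, then evaluate M:
  elm: σ_y = 51.80 MPa, ρ = 716.0 kg/m³
  concrete: σ_y = 45.90 MPa, ρ = 2451 kg/m³
  brass: σ_y = 221.0 MPa, ρ = 8432 kg/m³
  soda-lime glass: σ_y = 56.20 MPa, ρ = 2470 kg/m³
  borosilicate glass: σ_y = 32.96 MPa, ρ = 2211 kg/m³
  elm: M = 19.4×10⁻³
  soda-lime glass: M = 5.94×10⁻³
  concrete: M = 5.23×10⁻³
  borosilicate glass: M = 4.65×10⁻³
  brass: M = 4.34×10⁻³
Elm ranks first.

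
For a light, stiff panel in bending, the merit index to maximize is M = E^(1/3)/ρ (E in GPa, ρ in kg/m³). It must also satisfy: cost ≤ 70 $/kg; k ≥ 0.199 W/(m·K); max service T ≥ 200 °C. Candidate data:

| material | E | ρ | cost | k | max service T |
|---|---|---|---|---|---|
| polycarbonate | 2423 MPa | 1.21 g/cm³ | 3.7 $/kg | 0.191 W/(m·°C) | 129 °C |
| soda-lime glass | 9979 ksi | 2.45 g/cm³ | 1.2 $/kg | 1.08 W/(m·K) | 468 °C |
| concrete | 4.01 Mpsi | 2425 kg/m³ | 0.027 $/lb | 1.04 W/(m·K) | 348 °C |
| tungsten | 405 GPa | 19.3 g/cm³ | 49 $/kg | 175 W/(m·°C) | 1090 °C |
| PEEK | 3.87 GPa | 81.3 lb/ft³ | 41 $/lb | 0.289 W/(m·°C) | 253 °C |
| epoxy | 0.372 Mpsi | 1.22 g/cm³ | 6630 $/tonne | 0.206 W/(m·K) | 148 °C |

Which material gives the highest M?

Screen on constraints: cost ≤ 70 $/kg; k ≥ 0.199 W/(m·K); max service T ≥ 200 °C. Survivors: soda-lime glass, concrete, tungsten.
In SI units:
  soda-lime glass: E = 68.80 GPa, ρ = 2450 kg/m³
  concrete: E = 27.65 GPa, ρ = 2425 kg/m³
  tungsten: E = 405.0 GPa, ρ = 19300 kg/m³
  soda-lime glass: M = 1.67×10⁻³
  concrete: M = 1.25×10⁻³
  tungsten: M = 0.383×10⁻³
Soda-lime glass ranks first.

soda-lime glass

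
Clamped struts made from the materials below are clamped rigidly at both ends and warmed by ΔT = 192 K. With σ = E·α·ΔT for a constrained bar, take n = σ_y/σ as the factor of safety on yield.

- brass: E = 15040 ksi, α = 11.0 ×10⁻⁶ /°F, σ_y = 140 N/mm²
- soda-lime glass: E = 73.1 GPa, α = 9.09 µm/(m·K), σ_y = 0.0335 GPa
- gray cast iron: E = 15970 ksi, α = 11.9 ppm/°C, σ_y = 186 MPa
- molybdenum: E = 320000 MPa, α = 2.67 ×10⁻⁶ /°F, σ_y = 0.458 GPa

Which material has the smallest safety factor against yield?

Per material, after unit conversion:
  brass: E = 103.7, α = 19.8, σ_y = 140.0 → σ = 394 MPa, n = 0.355
  soda-lime glass: E = 73.10, α = 9.09, σ_y = 33.50 → σ = 128 MPa, n = 0.263
  gray cast iron: E = 110.1, α = 11.9, σ_y = 186.0 → σ = 252 MPa, n = 0.739
  molybdenum: E = 320.0, α = 4.81, σ_y = 458.0 → σ = 295 MPa, n = 1.55
Soda-lime glass has the lowest safety factor, n = 0.263.

soda-lime glass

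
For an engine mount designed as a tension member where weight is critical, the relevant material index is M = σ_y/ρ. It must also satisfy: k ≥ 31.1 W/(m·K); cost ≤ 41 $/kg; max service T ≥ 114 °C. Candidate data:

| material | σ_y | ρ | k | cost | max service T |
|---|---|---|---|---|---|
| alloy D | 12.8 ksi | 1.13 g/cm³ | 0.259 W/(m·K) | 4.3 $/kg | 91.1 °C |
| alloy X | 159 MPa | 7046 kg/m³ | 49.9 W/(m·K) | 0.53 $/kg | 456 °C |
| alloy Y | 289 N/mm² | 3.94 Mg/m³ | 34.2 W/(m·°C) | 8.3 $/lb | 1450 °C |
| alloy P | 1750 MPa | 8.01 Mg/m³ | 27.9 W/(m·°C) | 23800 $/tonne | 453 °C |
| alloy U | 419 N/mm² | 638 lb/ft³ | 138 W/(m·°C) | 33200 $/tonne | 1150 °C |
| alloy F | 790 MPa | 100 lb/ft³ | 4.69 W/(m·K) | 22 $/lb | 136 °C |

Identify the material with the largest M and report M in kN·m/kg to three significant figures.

alloy Y, M = 73.4 kN·m/kg

Screen on constraints: k ≥ 31.1 W/(m·K); cost ≤ 41 $/kg; max service T ≥ 114 °C. Survivors: alloy X, alloy Y, alloy U.
In SI units:
  alloy X: σ_y = 159.0 MPa, ρ = 7046 kg/m³
  alloy Y: σ_y = 289.0 MPa, ρ = 3940 kg/m³
  alloy U: σ_y = 419.0 MPa, ρ = 10220 kg/m³
  alloy Y: M = 73.4 kN·m/kg
  alloy U: M = 41.0 kN·m/kg
  alloy X: M = 22.6 kN·m/kg
The maximum is for alloy Y.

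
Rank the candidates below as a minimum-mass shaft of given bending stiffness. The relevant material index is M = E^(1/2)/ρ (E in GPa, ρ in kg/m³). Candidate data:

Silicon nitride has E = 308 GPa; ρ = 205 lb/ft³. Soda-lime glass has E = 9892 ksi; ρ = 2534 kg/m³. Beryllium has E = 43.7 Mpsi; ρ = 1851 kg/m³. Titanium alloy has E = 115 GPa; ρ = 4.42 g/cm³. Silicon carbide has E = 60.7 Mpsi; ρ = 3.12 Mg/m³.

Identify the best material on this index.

Normalizing units and computing the index:
  silicon nitride: E = 308.0 GPa, ρ = 3284 kg/m³
  soda-lime glass: E = 68.20 GPa, ρ = 2534 kg/m³
  beryllium: E = 301.3 GPa, ρ = 1851 kg/m³
  titanium alloy: E = 115.0 GPa, ρ = 4420 kg/m³
  silicon carbide: E = 418.5 GPa, ρ = 3120 kg/m³
  beryllium: M = 9.38×10⁻³
  silicon carbide: M = 6.56×10⁻³
  silicon nitride: M = 5.34×10⁻³
  soda-lime glass: M = 3.26×10⁻³
  titanium alloy: M = 2.43×10⁻³
Beryllium has the largest M.

beryllium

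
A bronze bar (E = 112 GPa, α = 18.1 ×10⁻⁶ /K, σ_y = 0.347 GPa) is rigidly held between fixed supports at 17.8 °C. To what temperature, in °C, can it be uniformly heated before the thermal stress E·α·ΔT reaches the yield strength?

σ_y = 0.347 GPa = 347.0 MPa.
E·α·ΔT = 347.0 MPa ⇒ ΔT = 347.0 / (112.0×10³ × 18.1×10⁻⁶) = 171.2 K.
T = 17.8 + 171.2 = 189.0 °C.

189 °C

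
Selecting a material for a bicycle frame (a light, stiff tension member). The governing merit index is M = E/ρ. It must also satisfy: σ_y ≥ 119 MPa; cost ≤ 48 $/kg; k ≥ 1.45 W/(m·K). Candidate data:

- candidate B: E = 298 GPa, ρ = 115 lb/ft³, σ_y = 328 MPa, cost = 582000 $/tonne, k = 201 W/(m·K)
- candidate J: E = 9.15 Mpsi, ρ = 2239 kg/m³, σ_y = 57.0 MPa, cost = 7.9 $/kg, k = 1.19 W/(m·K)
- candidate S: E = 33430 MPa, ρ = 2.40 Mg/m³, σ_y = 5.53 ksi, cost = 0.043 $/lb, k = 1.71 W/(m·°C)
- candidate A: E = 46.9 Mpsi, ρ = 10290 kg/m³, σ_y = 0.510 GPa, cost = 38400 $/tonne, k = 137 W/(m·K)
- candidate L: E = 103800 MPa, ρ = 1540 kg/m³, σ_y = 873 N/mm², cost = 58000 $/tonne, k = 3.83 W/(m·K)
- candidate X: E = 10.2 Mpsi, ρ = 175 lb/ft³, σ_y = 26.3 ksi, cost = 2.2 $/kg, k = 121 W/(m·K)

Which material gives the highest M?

Screen on constraints: σ_y ≥ 119 MPa; cost ≤ 48 $/kg; k ≥ 1.45 W/(m·K). Survivors: candidate A, candidate X.
Convert each candidate to consistent units, then evaluate M:
  candidate A: E = 323.4 GPa, ρ = 10290 kg/m³
  candidate X: E = 70.33 GPa, ρ = 2803 kg/m³
  candidate A: M = 31.4 MN·m/kg
  candidate X: M = 25.1 MN·m/kg
The maximum is for candidate A.

candidate A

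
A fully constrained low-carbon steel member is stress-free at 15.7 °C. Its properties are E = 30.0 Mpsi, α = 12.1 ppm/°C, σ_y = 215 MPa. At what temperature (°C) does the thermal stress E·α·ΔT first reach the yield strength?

E = 30.0 Mpsi = 206.8 GPa.
E·α·ΔT = 215.0 MPa ⇒ ΔT = 215.0 / (206.8×10³ × 12.1×10⁻⁶) = 85.90 K.
T = 15.7 + 85.90 = 101.6 °C.

102 °C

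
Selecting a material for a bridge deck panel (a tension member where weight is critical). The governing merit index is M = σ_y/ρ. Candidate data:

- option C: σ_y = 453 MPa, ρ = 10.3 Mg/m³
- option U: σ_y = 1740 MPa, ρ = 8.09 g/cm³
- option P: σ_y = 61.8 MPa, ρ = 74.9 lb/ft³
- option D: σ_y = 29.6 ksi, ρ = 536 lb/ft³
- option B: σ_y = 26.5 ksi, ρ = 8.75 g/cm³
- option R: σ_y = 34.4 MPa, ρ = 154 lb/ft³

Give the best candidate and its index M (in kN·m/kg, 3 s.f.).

option U, M = 215 kN·m/kg

In SI units:
  option C: σ_y = 453.0 MPa, ρ = 10300 kg/m³
  option U: σ_y = 1740 MPa, ρ = 8090 kg/m³
  option P: σ_y = 61.80 MPa, ρ = 1200 kg/m³
  option D: σ_y = 204.1 MPa, ρ = 8586 kg/m³
  option B: σ_y = 182.7 MPa, ρ = 8750 kg/m³
  option R: σ_y = 34.40 MPa, ρ = 2467 kg/m³
  option U: M = 215 kN·m/kg
  option P: M = 51.5 kN·m/kg
  option C: M = 44.0 kN·m/kg
  option D: M = 23.8 kN·m/kg
  option B: M = 20.9 kN·m/kg
  option R: M = 13.9 kN·m/kg
Option U ranks first.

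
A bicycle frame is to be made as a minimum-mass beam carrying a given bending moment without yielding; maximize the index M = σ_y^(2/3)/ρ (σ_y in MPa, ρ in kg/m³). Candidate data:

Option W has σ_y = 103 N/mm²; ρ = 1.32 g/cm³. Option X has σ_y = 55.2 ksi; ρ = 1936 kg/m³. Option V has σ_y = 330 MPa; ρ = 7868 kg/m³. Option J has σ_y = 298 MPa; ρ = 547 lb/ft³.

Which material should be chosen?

After converting to SI:
  option W: σ_y = 103.0 MPa, ρ = 1320 kg/m³
  option X: σ_y = 380.6 MPa, ρ = 1936 kg/m³
  option V: σ_y = 330.0 MPa, ρ = 7868 kg/m³
  option J: σ_y = 298.0 MPa, ρ = 8762 kg/m³
  option X: M = 27.1×10⁻³
  option W: M = 16.6×10⁻³
  option V: M = 6.07×10⁻³
  option J: M = 5.09×10⁻³
Option X ranks first.

option X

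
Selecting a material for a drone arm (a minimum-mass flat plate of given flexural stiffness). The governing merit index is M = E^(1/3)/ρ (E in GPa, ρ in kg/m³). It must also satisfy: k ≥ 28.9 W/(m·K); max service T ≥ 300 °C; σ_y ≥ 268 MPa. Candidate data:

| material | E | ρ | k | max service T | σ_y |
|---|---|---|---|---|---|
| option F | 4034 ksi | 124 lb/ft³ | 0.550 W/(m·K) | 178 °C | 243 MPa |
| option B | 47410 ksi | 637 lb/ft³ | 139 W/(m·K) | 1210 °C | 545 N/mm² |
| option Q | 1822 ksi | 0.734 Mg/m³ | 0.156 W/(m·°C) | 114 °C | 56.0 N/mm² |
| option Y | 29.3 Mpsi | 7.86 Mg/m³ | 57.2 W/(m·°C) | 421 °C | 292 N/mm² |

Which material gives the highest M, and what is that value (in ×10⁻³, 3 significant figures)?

Screen on constraints: k ≥ 28.9 W/(m·K); max service T ≥ 300 °C; σ_y ≥ 268 MPa. Survivors: option B, option Y.
Putting every candidate on a common basis:
  option B: E = 326.9 GPa, ρ = 10200 kg/m³
  option Y: E = 202.0 GPa, ρ = 7860 kg/m³
  option Y: M = 0.747×10⁻³
  option B: M = 0.675×10⁻³
The maximum is for option Y.

option Y, M = 0.747×10⁻³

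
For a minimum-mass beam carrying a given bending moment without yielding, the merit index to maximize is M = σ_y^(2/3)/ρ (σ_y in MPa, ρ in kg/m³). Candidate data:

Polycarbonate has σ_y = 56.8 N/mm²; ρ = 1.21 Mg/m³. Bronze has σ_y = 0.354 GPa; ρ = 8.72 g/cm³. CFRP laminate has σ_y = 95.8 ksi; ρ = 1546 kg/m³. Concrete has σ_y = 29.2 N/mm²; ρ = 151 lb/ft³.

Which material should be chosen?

After converting to SI:
  polycarbonate: σ_y = 56.80 MPa, ρ = 1210 kg/m³
  bronze: σ_y = 354.0 MPa, ρ = 8720 kg/m³
  CFRP laminate: σ_y = 660.5 MPa, ρ = 1546 kg/m³
  concrete: σ_y = 29.20 MPa, ρ = 2419 kg/m³
  CFRP laminate: M = 49.1×10⁻³
  polycarbonate: M = 12.2×10⁻³
  bronze: M = 5.74×10⁻³
  concrete: M = 3.92×10⁻³
CFRP laminate ranks first.

CFRP laminate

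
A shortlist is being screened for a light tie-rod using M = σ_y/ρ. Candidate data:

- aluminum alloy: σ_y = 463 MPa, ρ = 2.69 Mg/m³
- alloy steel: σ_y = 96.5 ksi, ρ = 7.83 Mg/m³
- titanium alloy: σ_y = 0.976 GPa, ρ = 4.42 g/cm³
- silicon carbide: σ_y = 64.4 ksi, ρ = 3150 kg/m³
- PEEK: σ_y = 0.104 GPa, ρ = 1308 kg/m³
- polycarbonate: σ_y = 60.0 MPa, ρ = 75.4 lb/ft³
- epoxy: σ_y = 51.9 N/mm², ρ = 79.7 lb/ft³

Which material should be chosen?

titanium alloy

In SI units:
  aluminum alloy: σ_y = 463.0 MPa, ρ = 2690 kg/m³
  alloy steel: σ_y = 665.3 MPa, ρ = 7830 kg/m³
  titanium alloy: σ_y = 976.0 MPa, ρ = 4420 kg/m³
  silicon carbide: σ_y = 444.0 MPa, ρ = 3150 kg/m³
  PEEK: σ_y = 104.0 MPa, ρ = 1308 kg/m³
  polycarbonate: σ_y = 60.00 MPa, ρ = 1208 kg/m³
  epoxy: σ_y = 51.90 MPa, ρ = 1277 kg/m³
  titanium alloy: M = 221 kN·m/kg
  aluminum alloy: M = 172 kN·m/kg
  silicon carbide: M = 141 kN·m/kg
  alloy steel: M = 85.0 kN·m/kg
  PEEK: M = 79.5 kN·m/kg
  polycarbonate: M = 49.7 kN·m/kg
  epoxy: M = 40.7 kN·m/kg
Highest index: titanium alloy.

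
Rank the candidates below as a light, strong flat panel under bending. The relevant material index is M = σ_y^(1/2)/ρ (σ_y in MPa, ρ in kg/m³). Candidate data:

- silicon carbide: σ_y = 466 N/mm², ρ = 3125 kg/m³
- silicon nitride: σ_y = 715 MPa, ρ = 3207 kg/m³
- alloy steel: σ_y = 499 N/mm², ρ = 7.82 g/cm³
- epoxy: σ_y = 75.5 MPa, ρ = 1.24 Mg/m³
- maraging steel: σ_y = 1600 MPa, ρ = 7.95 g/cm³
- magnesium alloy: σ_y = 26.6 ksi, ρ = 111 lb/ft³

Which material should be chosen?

silicon nitride

Normalizing units and computing the index:
  silicon carbide: σ_y = 466.0 MPa, ρ = 3125 kg/m³
  silicon nitride: σ_y = 715.0 MPa, ρ = 3207 kg/m³
  alloy steel: σ_y = 499.0 MPa, ρ = 7820 kg/m³
  epoxy: σ_y = 75.50 MPa, ρ = 1240 kg/m³
  maraging steel: σ_y = 1600 MPa, ρ = 7950 kg/m³
  magnesium alloy: σ_y = 183.4 MPa, ρ = 1778 kg/m³
  silicon nitride: M = 8.34×10⁻³
  magnesium alloy: M = 7.62×10⁻³
  epoxy: M = 7.01×10⁻³
  silicon carbide: M = 6.91×10⁻³
  maraging steel: M = 5.03×10⁻³
  alloy steel: M = 2.86×10⁻³
Silicon nitride has the largest M.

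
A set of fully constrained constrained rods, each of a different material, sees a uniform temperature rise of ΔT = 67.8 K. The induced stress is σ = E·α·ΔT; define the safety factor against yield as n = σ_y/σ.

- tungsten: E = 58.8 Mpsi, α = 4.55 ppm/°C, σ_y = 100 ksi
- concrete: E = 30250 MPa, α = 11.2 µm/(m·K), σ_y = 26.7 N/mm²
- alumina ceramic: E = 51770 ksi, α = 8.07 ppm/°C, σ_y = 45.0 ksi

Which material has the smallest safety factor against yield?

In consistent units (E in GPa, α in ×10⁻⁶/K, σ_y in MPa):
  tungsten: E = 405.4, α = 4.55, σ_y = 689.5 → σ = 125 MPa, n = 5.51
  concrete: E = 30.25, α = 11.2, σ_y = 26.70 → σ = 23.0 MPa, n = 1.16
  alumina ceramic: E = 356.9, α = 8.07, σ_y = 310.3 → σ = 195 MPa, n = 1.59
Smallest n: concrete with n = 1.16.

concrete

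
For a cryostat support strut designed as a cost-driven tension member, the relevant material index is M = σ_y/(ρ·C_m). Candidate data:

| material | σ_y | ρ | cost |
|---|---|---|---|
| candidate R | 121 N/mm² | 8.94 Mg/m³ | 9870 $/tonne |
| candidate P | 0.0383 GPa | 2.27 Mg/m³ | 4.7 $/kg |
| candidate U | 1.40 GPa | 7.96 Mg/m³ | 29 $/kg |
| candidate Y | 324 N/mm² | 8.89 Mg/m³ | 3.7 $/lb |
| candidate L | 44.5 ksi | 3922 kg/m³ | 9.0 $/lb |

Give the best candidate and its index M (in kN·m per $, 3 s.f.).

Convert each candidate to consistent units, then evaluate M:
  candidate R: σ_y = 121.0 MPa, ρ = 8940 kg/m³, cost = 9.870 $/kg
  candidate P: σ_y = 38.30 MPa, ρ = 2270 kg/m³, cost = 4.700 $/kg
  candidate U: σ_y = 1400 MPa, ρ = 7960 kg/m³, cost = 29.00 $/kg
  candidate Y: σ_y = 324.0 MPa, ρ = 8890 kg/m³, cost = 8.157 $/kg
  candidate L: σ_y = 306.8 MPa, ρ = 3922 kg/m³, cost = 19.84 $/kg
  candidate U: M = 6.06 kN·m per $
  candidate Y: M = 4.47 kN·m per $
  candidate L: M = 3.94 kN·m per $
  candidate P: M = 3.59 kN·m per $
  candidate R: M = 1.37 kN·m per $
Highest index: candidate U.

candidate U, M = 6.06 kN·m per $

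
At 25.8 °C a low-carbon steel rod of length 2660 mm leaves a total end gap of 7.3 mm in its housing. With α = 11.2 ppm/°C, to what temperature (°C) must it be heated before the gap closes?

271 °C

α·L₀·ΔT = 7.3 mm ⇒ ΔT = 7.3 / (11.2×10⁻⁶ × 2660.0) = 245.0 K.
T = 25.8 + 245.0 = 270.8 °C.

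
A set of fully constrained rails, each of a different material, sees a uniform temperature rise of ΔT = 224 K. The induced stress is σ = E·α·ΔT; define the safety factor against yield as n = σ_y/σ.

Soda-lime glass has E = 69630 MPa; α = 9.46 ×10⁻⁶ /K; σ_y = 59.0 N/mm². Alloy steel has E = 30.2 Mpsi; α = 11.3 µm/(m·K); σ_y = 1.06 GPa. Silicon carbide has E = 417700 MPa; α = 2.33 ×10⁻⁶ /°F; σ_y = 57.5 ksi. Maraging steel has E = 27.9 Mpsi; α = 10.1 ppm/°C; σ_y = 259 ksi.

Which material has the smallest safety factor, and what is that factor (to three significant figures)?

soda-lime glass, n = 0.400

In consistent units (E in GPa, α in ×10⁻⁶/K, σ_y in MPa):
  soda-lime glass: E = 69.63, α = 9.46, σ_y = 59.00 → σ = 148 MPa, n = 0.400
  alloy steel: E = 208.2, α = 11.3, σ_y = 1060 → σ = 527 MPa, n = 2.01
  silicon carbide: E = 417.7, α = 4.19, σ_y = 396.4 → σ = 392 MPa, n = 1.01
  maraging steel: E = 192.4, α = 10.1, σ_y = 1786 → σ = 435 MPa, n = 4.10
Smallest n: soda-lime glass with n = 0.400.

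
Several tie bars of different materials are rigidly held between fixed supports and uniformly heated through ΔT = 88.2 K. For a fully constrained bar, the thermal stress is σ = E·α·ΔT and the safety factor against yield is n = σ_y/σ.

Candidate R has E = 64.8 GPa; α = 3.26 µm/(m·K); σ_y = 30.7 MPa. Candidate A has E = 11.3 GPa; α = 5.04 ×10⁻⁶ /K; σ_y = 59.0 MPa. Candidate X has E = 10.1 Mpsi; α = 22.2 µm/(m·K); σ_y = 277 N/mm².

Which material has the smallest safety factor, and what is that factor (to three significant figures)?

With everything in SI (GPa, ×10⁻⁶/K, MPa):
  candidate R: E = 64.80, α = 3.26, σ_y = 30.70 → σ = 18.6 MPa, n = 1.65
  candidate A: E = 11.30, α = 5.04, σ_y = 59.00 → σ = 5.02 MPa, n = 11.7
  candidate X: E = 69.64, α = 22.2, σ_y = 277.0 → σ = 136 MPa, n = 2.03
The minimum is candidate R at n = 1.65.

candidate R, n = 1.65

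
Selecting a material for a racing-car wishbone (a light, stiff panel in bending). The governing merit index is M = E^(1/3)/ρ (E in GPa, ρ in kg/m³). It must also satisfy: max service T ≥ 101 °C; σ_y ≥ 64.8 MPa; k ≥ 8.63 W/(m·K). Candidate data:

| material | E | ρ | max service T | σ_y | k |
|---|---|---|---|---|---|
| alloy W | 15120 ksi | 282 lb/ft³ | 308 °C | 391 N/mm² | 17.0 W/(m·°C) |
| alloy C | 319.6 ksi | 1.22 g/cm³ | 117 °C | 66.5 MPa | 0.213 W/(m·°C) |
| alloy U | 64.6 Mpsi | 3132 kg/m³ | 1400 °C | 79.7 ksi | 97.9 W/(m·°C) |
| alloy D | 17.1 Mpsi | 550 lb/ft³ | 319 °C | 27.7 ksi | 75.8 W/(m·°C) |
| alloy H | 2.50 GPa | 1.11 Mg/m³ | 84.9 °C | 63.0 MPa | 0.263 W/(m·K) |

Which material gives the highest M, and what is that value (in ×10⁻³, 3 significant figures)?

Screen on constraints: max service T ≥ 101 °C; σ_y ≥ 64.8 MPa; k ≥ 8.63 W/(m·K). Survivors: alloy W, alloy U, alloy D.
Putting every candidate on a common basis:
  alloy W: E = 104.2 GPa, ρ = 4517 kg/m³
  alloy U: E = 445.4 GPa, ρ = 3132 kg/m³
  alloy D: E = 117.9 GPa, ρ = 8810 kg/m³
  alloy U: M = 2.44×10⁻³
  alloy W: M = 1.04×10⁻³
  alloy D: M = 0.557×10⁻³
Highest index: alloy U.

alloy U, M = 2.44×10⁻³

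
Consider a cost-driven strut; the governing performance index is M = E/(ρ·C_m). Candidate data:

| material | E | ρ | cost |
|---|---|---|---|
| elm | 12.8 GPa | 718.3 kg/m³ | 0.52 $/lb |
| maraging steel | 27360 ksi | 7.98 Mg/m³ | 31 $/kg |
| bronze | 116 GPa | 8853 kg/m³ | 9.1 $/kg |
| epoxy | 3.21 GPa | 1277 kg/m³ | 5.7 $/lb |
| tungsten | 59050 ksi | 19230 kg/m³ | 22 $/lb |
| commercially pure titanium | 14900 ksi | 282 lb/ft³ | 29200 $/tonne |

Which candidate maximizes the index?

elm

Normalizing units and computing the index:
  elm: E = 12.80 GPa, ρ = 718.3 kg/m³, cost = 1.146 $/kg
  maraging steel: E = 188.6 GPa, ρ = 7980 kg/m³, cost = 31.00 $/kg
  bronze: E = 116.0 GPa, ρ = 8853 kg/m³, cost = 9.100 $/kg
  epoxy: E = 3.210 GPa, ρ = 1277 kg/m³, cost = 12.57 $/kg
  tungsten: E = 407.1 GPa, ρ = 19230 kg/m³, cost = 48.50 $/kg
  commercially pure titanium: E = 102.7 GPa, ρ = 4517 kg/m³, cost = 29.20 $/kg
  elm: M = 15.5 MN·m per $
  bronze: M = 1.44 MN·m per $
  commercially pure titanium: M = 0.779 MN·m per $
  maraging steel: M = 0.763 MN·m per $
  tungsten: M = 0.437 MN·m per $
  epoxy: M = 0.200 MN·m per $
Highest index: elm.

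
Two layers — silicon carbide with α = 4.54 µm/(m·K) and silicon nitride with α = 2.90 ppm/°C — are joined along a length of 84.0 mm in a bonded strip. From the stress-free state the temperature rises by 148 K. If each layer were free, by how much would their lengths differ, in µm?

Δα = |4.54 − 2.90|×10⁻⁶/K = 1.64×10⁻⁶/K.
ΔL_mismatch = Δα·L·ΔT = 1.64×10⁻⁶ × 84.0 mm × 148.0 K = 20.4 µm.

20.4 µm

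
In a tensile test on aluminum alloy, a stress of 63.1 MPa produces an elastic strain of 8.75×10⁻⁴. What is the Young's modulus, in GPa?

72.1 GPa

E = σ/ε = 63.1 MPa / 8.75×10⁻⁴ = 72110 MPa = 72.1 GPa.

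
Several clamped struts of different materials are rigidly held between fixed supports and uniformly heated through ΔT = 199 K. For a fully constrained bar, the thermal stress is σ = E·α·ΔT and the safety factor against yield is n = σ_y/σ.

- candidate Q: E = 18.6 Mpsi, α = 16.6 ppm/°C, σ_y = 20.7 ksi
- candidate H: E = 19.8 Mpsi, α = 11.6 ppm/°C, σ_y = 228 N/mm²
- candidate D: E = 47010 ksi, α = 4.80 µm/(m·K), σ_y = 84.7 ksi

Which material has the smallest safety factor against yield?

candidate Q

Per material, after unit conversion:
  candidate Q: E = 128.2, α = 16.6, σ_y = 142.7 → σ = 424 MPa, n = 0.337
  candidate H: E = 136.5, α = 11.6, σ_y = 228.0 → σ = 315 MPa, n = 0.724
  candidate D: E = 324.1, α = 4.80, σ_y = 584.0 → σ = 310 MPa, n = 1.89
Smallest n: candidate Q with n = 0.337.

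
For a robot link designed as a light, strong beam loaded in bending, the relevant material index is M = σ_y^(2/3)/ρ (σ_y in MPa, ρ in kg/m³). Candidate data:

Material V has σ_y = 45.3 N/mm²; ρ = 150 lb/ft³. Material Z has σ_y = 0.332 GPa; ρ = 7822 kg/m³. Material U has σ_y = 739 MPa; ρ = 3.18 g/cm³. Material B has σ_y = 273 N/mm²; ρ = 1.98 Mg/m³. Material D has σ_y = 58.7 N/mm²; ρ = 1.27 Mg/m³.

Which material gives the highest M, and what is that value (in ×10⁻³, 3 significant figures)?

material U, M = 25.7×10⁻³

In SI units:
  material V: σ_y = 45.30 MPa, ρ = 2403 kg/m³
  material Z: σ_y = 332.0 MPa, ρ = 7822 kg/m³
  material U: σ_y = 739.0 MPa, ρ = 3180 kg/m³
  material B: σ_y = 273.0 MPa, ρ = 1980 kg/m³
  material D: σ_y = 58.70 MPa, ρ = 1270 kg/m³
  material U: M = 25.7×10⁻³
  material B: M = 21.3×10⁻³
  material D: M = 11.9×10⁻³
  material Z: M = 6.13×10⁻³
  material V: M = 5.29×10⁻³
Material U has the largest M.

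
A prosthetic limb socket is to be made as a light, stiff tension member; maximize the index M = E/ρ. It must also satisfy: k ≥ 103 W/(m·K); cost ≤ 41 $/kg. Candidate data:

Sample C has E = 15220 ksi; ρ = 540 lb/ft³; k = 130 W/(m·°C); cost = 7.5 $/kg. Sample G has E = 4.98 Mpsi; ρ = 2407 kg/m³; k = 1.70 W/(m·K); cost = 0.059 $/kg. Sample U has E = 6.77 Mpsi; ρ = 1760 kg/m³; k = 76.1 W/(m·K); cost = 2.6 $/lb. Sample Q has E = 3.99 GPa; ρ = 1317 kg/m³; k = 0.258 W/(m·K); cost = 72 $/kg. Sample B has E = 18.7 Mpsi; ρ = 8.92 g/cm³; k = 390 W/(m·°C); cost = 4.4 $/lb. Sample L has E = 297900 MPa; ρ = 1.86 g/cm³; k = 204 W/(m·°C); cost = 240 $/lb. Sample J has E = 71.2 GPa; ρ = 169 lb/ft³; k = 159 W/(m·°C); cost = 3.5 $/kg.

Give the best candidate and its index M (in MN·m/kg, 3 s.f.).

sample J, M = 26.3 MN·m/kg

Screen on constraints: k ≥ 103 W/(m·K); cost ≤ 41 $/kg. Survivors: sample C, sample B, sample J.
Putting every candidate on a common basis:
  sample C: E = 104.9 GPa, ρ = 8650 kg/m³
  sample B: E = 128.9 GPa, ρ = 8920 kg/m³
  sample J: E = 71.20 GPa, ρ = 2707 kg/m³
  sample J: M = 26.3 MN·m/kg
  sample B: M = 14.5 MN·m/kg
  sample C: M = 12.1 MN·m/kg
Sample J ranks first.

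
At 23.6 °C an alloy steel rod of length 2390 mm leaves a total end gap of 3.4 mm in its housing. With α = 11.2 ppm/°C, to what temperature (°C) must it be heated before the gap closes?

151 °C

α·L₀·ΔT = 3.4 mm ⇒ ΔT = 3.4 / (11.2×10⁻⁶ × 2390.0) = 127.0 K.
T = 23.6 + 127.0 = 150.6 °C.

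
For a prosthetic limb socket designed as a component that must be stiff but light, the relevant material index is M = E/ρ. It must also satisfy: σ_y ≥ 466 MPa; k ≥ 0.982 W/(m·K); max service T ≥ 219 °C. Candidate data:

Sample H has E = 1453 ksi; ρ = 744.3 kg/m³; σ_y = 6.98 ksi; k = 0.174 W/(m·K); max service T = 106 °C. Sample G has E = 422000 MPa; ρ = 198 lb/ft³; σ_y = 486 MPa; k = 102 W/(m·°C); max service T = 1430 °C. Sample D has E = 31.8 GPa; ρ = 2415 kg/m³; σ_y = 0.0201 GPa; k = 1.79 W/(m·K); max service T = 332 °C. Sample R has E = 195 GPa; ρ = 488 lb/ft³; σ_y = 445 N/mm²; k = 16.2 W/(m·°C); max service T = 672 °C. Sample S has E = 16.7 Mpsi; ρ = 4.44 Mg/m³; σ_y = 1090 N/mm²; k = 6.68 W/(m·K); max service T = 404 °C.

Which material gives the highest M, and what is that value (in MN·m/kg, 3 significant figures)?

sample G, M = 133 MN·m/kg

Screen on constraints: σ_y ≥ 466 MPa; k ≥ 0.982 W/(m·K); max service T ≥ 219 °C. Survivors: sample G, sample S.
In SI units:
  sample G: E = 422.0 GPa, ρ = 3172 kg/m³
  sample S: E = 115.1 GPa, ρ = 4440 kg/m³
  sample G: M = 133 MN·m/kg
  sample S: M = 25.9 MN·m/kg
Highest index: sample G.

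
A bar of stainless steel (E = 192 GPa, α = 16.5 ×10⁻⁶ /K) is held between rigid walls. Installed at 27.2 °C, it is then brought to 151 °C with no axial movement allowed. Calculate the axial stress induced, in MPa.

ΔT = 123.8 K. Constrained thermal stress σ = E·α·ΔT = 192.0×10³ MPa × 16.5×10⁻⁶ × 123.8 = 392 MPa (compressive).

392 MPa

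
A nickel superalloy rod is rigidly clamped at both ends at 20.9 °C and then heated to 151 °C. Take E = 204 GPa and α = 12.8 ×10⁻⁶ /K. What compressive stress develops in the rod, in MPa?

ΔT = 130.1 K. Constrained thermal stress σ = E·α·ΔT = 204.0×10³ MPa × 12.8×10⁻⁶ × 130.1 = 340 MPa (compressive).

340 MPa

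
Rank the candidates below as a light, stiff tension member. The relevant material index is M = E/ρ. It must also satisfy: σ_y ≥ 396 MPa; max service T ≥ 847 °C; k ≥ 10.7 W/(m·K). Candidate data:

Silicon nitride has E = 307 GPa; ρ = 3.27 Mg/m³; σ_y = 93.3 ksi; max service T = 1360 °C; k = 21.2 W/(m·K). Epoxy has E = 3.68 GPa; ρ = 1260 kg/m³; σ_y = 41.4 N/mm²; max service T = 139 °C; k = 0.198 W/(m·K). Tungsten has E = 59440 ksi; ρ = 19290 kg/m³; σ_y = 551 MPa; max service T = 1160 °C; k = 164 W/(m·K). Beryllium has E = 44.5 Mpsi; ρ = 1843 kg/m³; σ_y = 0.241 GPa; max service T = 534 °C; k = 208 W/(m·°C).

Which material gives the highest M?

silicon nitride

Screen on constraints: σ_y ≥ 396 MPa; max service T ≥ 847 °C; k ≥ 10.7 W/(m·K). Survivors: silicon nitride, tungsten.
Putting every candidate on a common basis:
  silicon nitride: E = 307.0 GPa, ρ = 3270 kg/m³
  tungsten: E = 409.8 GPa, ρ = 19290 kg/m³
  silicon nitride: M = 93.9 MN·m/kg
  tungsten: M = 21.2 MN·m/kg
Silicon nitride has the largest M.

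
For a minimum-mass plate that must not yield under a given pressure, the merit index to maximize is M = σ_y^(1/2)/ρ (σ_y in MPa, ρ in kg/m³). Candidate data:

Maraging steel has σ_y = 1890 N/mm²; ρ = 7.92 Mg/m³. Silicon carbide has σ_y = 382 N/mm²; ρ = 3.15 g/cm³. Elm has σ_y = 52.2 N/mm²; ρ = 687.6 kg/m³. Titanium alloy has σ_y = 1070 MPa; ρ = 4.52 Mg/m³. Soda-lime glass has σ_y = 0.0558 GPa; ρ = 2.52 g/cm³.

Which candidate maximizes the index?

elm

Normalizing units and computing the index:
  maraging steel: σ_y = 1890 MPa, ρ = 7920 kg/m³
  silicon carbide: σ_y = 382.0 MPa, ρ = 3150 kg/m³
  elm: σ_y = 52.20 MPa, ρ = 687.6 kg/m³
  titanium alloy: σ_y = 1070 MPa, ρ = 4520 kg/m³
  soda-lime glass: σ_y = 55.80 MPa, ρ = 2520 kg/m³
  elm: M = 10.5×10⁻³
  titanium alloy: M = 7.24×10⁻³
  silicon carbide: M = 6.20×10⁻³
  maraging steel: M = 5.49×10⁻³
  soda-lime glass: M = 2.96×10⁻³
Elm ranks first.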